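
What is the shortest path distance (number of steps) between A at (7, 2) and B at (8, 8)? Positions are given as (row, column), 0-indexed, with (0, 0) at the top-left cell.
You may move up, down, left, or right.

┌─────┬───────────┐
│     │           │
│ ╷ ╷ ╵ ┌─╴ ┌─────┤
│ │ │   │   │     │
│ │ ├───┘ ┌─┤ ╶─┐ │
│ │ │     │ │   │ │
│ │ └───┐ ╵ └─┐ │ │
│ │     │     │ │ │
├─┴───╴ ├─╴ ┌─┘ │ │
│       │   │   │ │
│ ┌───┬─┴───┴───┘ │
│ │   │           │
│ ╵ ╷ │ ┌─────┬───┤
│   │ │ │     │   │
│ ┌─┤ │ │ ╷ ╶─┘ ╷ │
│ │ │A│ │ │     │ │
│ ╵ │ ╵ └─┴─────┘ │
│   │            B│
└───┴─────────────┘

Finding path from (7, 2) to (8, 8):
Path: (7,2) → (8,2) → (8,3) → (8,4) → (8,5) → (8,6) → (8,7) → (8,8)
Distance: 7 steps

Solution:

┌─────┬───────────┐
│     │           │
│ ╷ ╷ ╵ ┌─╴ ┌─────┤
│ │ │   │   │     │
│ │ ├───┘ ┌─┤ ╶─┐ │
│ │ │     │ │   │ │
│ │ └───┐ ╵ └─┐ │ │
│ │     │     │ │ │
├─┴───╴ ├─╴ ┌─┘ │ │
│       │   │   │ │
│ ┌───┬─┴───┴───┘ │
│ │   │           │
│ ╵ ╷ │ ┌─────┬───┤
│   │ │ │     │   │
│ ┌─┤ │ │ ╷ ╶─┘ ╷ │
│ │ │A│ │ │     │ │
│ ╵ │ ╵ └─┴─────┘ │
│   │↳ → → → → → B│
└───┴─────────────┘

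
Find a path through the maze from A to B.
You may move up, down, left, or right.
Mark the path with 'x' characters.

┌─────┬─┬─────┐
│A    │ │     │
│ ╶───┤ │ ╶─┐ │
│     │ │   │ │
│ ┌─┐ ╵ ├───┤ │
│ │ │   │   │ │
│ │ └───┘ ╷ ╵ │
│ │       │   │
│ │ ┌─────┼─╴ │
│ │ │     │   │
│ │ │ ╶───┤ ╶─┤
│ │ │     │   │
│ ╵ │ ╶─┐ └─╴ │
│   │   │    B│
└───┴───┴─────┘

Finding the shortest path through the maze:
Path length: 22 steps
Directions: down → down → down → down → down → down → right → up → up → up → right → right → right → up → right → down → right → down → left → down → right → down

Solution:

┌─────┬─┬─────┐
│A    │ │     │
│ ╶───┤ │ ╶─┐ │
│x    │ │   │ │
│ ┌─┐ ╵ ├───┤ │
│x│ │   │x x│ │
│ │ └───┘ ╷ ╵ │
│x│x x x x│x x│
│ │ ┌─────┼─╴ │
│x│x│     │x x│
│ │ │ ╶───┤ ╶─┤
│x│x│     │x x│
│ ╵ │ ╶─┐ └─╴ │
│x x│   │    B│
└───┴───┴─────┘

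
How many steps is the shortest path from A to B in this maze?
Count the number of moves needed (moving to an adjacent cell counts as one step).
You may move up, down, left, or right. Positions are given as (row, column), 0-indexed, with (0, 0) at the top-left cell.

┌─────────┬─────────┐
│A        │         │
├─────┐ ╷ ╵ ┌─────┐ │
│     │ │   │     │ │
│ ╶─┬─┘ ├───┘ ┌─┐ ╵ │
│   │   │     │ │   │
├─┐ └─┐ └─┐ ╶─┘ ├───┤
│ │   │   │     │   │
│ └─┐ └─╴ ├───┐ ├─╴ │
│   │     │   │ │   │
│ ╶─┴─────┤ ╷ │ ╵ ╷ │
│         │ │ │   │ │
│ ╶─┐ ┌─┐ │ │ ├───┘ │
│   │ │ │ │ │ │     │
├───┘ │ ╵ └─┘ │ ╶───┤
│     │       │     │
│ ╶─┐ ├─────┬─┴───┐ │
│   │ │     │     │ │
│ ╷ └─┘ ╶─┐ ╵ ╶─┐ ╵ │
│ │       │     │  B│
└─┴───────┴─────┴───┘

Using BFS to find shortest path:
Start: (0, 0), End: (9, 9)
Path found:
(0,0) → (0,1) → (0,2) → (0,3) → (0,4) → (1,4) → (1,5) → (0,5) → (0,6) → (0,7) → (0,8) → (0,9) → (1,9) → (2,9) → (2,8) → (1,8) → (1,7) → (1,6) → (2,6) → (2,5) → (3,5) → (3,6) → (3,7) → (4,7) → (5,7) → (5,8) → (4,8) → (4,9) → (5,9) → (6,9) → (6,8) → (6,7) → (7,7) → (7,8) → (7,9) → (8,9) → (9,9)
Number of steps: 36

Solution:

┌─────────┬─────────┐
│A → → → ↓│↱ → → → ↓│
├─────┐ ╷ ╵ ┌─────┐ │
│     │ │↳ ↑│↓ ← ↰│↓│
│ ╶─┬─┘ ├───┘ ┌─┐ ╵ │
│   │   │  ↓ ↲│ │↑ ↲│
├─┐ └─┐ └─┐ ╶─┘ ├───┤
│ │   │   │↳ → ↓│   │
│ └─┐ └─╴ ├───┐ ├─╴ │
│   │     │   │↓│↱ ↓│
│ ╶─┴─────┤ ╷ │ ╵ ╷ │
│         │ │ │↳ ↑│↓│
│ ╶─┐ ┌─┐ │ │ ├───┘ │
│   │ │ │ │ │ │↓ ← ↲│
├───┘ │ ╵ └─┘ │ ╶───┤
│     │       │↳ → ↓│
│ ╶─┐ ├─────┬─┴───┐ │
│   │ │     │     │↓│
│ ╷ └─┘ ╶─┐ ╵ ╶─┐ ╵ │
│ │       │     │  B│
└─┴───────┴─────┴───┘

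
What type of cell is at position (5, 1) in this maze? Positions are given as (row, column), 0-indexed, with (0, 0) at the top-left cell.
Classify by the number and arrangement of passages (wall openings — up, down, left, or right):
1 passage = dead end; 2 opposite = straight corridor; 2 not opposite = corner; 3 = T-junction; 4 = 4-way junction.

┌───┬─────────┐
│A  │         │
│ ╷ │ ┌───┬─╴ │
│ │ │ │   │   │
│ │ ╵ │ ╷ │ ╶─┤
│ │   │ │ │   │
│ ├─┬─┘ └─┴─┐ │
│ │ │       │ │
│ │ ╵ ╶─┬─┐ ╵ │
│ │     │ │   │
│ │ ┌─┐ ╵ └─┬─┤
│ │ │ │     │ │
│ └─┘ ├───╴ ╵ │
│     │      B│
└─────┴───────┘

Checking cell at (5, 1):
Number of passages: 1
Cell type: dead end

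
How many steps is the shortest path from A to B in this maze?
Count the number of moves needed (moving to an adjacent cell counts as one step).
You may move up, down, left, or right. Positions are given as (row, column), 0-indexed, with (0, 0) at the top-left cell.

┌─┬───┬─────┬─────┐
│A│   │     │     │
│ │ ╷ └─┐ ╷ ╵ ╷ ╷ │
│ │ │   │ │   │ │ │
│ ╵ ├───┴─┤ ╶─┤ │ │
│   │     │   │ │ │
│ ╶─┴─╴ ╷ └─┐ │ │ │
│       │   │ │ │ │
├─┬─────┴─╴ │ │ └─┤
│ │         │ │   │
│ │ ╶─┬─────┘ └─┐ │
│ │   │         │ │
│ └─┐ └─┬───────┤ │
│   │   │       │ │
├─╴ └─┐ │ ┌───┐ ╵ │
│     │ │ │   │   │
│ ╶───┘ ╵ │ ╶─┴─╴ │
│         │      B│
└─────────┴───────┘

Using BFS to find shortest path:
Start: (0, 0), End: (8, 8)
Path found:
(0,0) → (1,0) → (2,0) → (3,0) → (3,1) → (3,2) → (3,3) → (2,3) → (2,4) → (3,4) → (3,5) → (4,5) → (4,4) → (4,3) → (4,2) → (4,1) → (5,1) → (5,2) → (6,2) → (6,3) → (7,3) → (8,3) → (8,4) → (7,4) → (6,4) → (6,5) → (6,6) → (6,7) → (7,7) → (7,8) → (8,8)
Number of steps: 30

Solution:

┌─┬───┬─────┬─────┐
│A│   │     │     │
│ │ ╷ └─┐ ╷ ╵ ╷ ╷ │
│↓│ │   │ │   │ │ │
│ ╵ ├───┴─┤ ╶─┤ │ │
│↓  │  ↱ ↓│   │ │ │
│ ╶─┴─╴ ╷ └─┐ │ │ │
│↳ → → ↑│↳ ↓│ │ │ │
├─┬─────┴─╴ │ │ └─┤
│ │↓ ← ← ← ↲│ │   │
│ │ ╶─┬─────┘ └─┐ │
│ │↳ ↓│         │ │
│ └─┐ └─┬───────┤ │
│   │↳ ↓│↱ → → ↓│ │
├─╴ └─┐ │ ┌───┐ ╵ │
│     │↓│↑│   │↳ ↓│
│ ╶───┘ ╵ │ ╶─┴─╴ │
│      ↳ ↑│      B│
└─────────┴───────┘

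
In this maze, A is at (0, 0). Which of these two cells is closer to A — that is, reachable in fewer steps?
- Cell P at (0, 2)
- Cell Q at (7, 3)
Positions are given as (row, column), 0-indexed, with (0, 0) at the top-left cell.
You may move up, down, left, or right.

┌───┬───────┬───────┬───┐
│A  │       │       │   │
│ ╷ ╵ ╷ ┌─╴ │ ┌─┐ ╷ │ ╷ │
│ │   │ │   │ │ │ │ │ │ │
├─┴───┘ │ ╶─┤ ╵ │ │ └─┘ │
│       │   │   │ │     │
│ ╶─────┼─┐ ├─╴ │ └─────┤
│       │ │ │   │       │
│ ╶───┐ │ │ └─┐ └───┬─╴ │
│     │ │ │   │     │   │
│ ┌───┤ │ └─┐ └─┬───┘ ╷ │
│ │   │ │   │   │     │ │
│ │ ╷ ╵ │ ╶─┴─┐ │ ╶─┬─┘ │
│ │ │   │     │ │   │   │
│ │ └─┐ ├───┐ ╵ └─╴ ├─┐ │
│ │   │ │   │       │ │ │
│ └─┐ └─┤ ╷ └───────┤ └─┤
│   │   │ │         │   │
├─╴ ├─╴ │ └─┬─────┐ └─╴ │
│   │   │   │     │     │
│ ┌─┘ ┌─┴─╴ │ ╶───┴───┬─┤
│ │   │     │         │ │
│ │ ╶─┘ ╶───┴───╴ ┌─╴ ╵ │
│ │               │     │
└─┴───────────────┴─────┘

Shortest path A → P at (0, 2): 4 steps
Shortest path A → Q at (7, 3): 18 steps

P is closer (4 steps vs 18 steps).

Path to P:

┌───┬───────┬───────┬───┐
│A ↓│P      │       │   │
│ ╷ ╵ ╷ ┌─╴ │ ┌─┐ ╷ │ ╷ │
│ │↳ ↑│ │   │ │ │ │ │ │ │
├─┴───┘ │ ╶─┤ ╵ │ │ └─┘ │
│       │   │   │ │     │
│ ╶─────┼─┐ ├─╴ │ └─────┤
│       │ │ │   │       │
│ ╶───┐ │ │ └─┐ └───┬─╴ │
│     │ │ │   │     │   │
│ ┌───┤ │ └─┐ └─┬───┘ ╷ │
│ │   │ │   │   │     │ │
│ │ ╷ ╵ │ ╶─┴─┐ │ ╶─┬─┘ │
│ │ │   │     │ │   │   │
│ │ └─┐ ├───┐ ╵ └─╴ ├─┐ │
│ │   │ │   │       │ │ │
│ └─┐ └─┤ ╷ └───────┤ └─┤
│   │   │ │         │   │
├─╴ ├─╴ │ └─┬─────┐ └─╴ │
│   │   │   │     │     │
│ ┌─┘ ┌─┴─╴ │ ╶───┴───┬─┤
│ │   │     │         │ │
│ │ ╶─┘ ╶───┴───╴ ┌─╴ ╵ │
│ │               │     │
└─┴───────────────┴─────┘

Path to Q:

┌───┬───────┬───────┬───┐
│A ↓│↱ ↓    │       │   │
│ ╷ ╵ ╷ ┌─╴ │ ┌─┐ ╷ │ ╷ │
│ │↳ ↑│↓│   │ │ │ │ │ │ │
├─┴───┘ │ ╶─┤ ╵ │ │ └─┘ │
│↓ ← ← ↲│   │   │ │     │
│ ╶─────┼─┐ ├─╴ │ └─────┤
│↳ → → ↓│ │ │   │       │
│ ╶───┐ │ │ └─┐ └───┬─╴ │
│     │↓│ │   │     │   │
│ ┌───┤ │ └─┐ └─┬───┘ ╷ │
│ │   │↓│   │   │     │ │
│ │ ╷ ╵ │ ╶─┴─┐ │ ╶─┬─┘ │
│ │ │  ↓│     │ │   │   │
│ │ └─┐ ├───┐ ╵ └─╴ ├─┐ │
│ │   │Q│   │       │ │ │
│ └─┐ └─┤ ╷ └───────┤ └─┤
│   │   │ │         │   │
├─╴ ├─╴ │ └─┬─────┐ └─╴ │
│   │   │   │     │     │
│ ┌─┘ ┌─┴─╴ │ ╶───┴───┬─┤
│ │   │     │         │ │
│ │ ╶─┘ ╶───┴───╴ ┌─╴ ╵ │
│ │               │     │
└─┴───────────────┴─────┘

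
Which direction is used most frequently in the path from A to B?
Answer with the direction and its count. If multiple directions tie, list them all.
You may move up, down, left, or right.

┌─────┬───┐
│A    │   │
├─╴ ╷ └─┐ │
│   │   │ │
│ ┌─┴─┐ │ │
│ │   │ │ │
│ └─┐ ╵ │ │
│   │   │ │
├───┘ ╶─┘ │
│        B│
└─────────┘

Directions: right, right, down, right, down, down, left, down, right, right
Counts: {'right': 5, 'down': 4, 'left': 1}
Most common: right (5 times)

Solution:

┌─────┬───┐
│A → ↓│   │
├─╴ ╷ └─┐ │
│   │↳ ↓│ │
│ ┌─┴─┐ │ │
│ │   │↓│ │
│ └─┐ ╵ │ │
│   │↓ ↲│ │
├───┘ ╶─┘ │
│    ↳ → B│
└─────────┘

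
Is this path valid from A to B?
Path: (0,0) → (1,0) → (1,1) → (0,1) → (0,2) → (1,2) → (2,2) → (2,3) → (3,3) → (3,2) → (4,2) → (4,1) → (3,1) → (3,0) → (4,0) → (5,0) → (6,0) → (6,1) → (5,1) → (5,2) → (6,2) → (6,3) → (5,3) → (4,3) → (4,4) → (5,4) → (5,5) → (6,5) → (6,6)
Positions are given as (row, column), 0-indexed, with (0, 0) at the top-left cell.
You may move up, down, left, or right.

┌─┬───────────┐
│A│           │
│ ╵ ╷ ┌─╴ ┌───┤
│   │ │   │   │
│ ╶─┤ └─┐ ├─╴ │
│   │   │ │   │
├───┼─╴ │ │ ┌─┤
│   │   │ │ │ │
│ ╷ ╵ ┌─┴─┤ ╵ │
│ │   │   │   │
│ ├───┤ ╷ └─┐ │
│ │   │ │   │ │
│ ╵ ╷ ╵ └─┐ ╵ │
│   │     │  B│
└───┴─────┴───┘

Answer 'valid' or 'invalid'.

Checking path validity:
Result: All consecutive moves are passable.

valid

Correct solution:

┌─┬───────────┐
│A│↱ ↓        │
│ ╵ ╷ ┌─╴ ┌───┤
│↳ ↑│↓│   │   │
│ ╶─┤ └─┐ ├─╴ │
│   │↳ ↓│ │   │
├───┼─╴ │ │ ┌─┤
│↓ ↰│↓ ↲│ │ │ │
│ ╷ ╵ ┌─┴─┤ ╵ │
│↓│↑ ↲│↱ ↓│   │
│ ├───┤ ╷ └─┐ │
│↓│↱ ↓│↑│↳ ↓│ │
│ ╵ ╷ ╵ └─┐ ╵ │
│↳ ↑│↳ ↑  │↳ B│
└───┴─────┴───┘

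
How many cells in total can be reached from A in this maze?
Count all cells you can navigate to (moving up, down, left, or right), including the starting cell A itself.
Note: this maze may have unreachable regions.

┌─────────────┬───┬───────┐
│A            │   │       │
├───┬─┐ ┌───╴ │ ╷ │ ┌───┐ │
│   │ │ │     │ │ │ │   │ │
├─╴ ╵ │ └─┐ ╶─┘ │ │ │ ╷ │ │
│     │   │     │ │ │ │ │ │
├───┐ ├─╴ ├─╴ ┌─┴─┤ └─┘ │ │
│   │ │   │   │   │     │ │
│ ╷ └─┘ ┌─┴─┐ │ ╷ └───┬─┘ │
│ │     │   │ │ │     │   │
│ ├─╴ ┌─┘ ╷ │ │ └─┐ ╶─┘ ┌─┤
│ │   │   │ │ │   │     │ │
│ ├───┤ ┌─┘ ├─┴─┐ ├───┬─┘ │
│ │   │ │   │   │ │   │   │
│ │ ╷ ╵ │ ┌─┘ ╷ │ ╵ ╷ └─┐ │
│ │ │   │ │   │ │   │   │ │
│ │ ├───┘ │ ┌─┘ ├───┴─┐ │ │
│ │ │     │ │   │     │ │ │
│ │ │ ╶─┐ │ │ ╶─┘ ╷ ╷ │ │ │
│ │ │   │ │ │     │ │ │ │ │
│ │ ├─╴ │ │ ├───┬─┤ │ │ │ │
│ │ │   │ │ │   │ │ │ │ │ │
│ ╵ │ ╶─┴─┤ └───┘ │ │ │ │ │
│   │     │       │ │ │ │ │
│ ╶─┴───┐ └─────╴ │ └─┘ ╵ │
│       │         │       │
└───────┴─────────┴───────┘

Using BFS/flood-fill to find all reachable cells from A:
Maze size: 13 × 13 = 169 total cells
9 cell(s) are walled off and cannot be reached from A.
Reachable cells: 160

Reachable region (· marks reachable cells):

┌─────────────┬───┬───────┐
│A · · · · · ·│· ·│· · · ·│
├───┬─┐ ┌───╴ │ ╷ │ ┌───┐ │
│   │ │·│· · ·│·│·│·│· ·│·│
├─╴ ╵ │ └─┐ ╶─┘ │ │ │ ╷ │ │
│     │· ·│· · ·│·│·│·│·│·│
├───┐ ├─╴ ├─╴ ┌─┴─┤ └─┘ │ │
│· ·│ │· ·│· ·│· ·│· · ·│·│
│ ╷ └─┘ ┌─┴─┐ │ ╷ └───┬─┘ │
│·│· · ·│· ·│·│·│· · ·│· ·│
│ ├─╴ ┌─┘ ╷ │ │ └─┐ ╶─┘ ┌─┤
│·│· ·│· ·│·│·│· ·│· · ·│·│
│ ├───┤ ┌─┘ ├─┴─┐ ├───┬─┘ │
│·│· ·│·│· ·│· ·│·│· ·│· ·│
│ │ ╷ ╵ │ ┌─┘ ╷ │ ╵ ╷ └─┐ │
│·│·│· ·│·│· ·│·│· ·│· ·│·│
│ │ ├───┘ │ ┌─┘ ├───┴─┐ │ │
│·│·│· · ·│·│· ·│· · ·│·│·│
│ │ │ ╶─┐ │ │ ╶─┘ ╷ ╷ │ │ │
│·│·│· ·│·│·│· · ·│·│·│·│·│
│ │ ├─╴ │ │ ├───┬─┤ │ │ │ │
│·│·│· ·│·│·│   │·│·│·│·│·│
│ ╵ │ ╶─┴─┤ └───┘ │ │ │ │ │
│· ·│· · ·│· · · ·│·│·│·│·│
│ ╶─┴───┐ └─────╴ │ └─┘ ╵ │
│· · · ·│· · · · ·│· · · ·│
└───────┴─────────┴───────┘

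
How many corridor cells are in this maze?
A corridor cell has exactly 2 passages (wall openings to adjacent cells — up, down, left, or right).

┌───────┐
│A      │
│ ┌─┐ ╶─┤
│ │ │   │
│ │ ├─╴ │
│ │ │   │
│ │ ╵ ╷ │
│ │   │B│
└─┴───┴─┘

Counting cells with exactly 2 passages:
Total corridor cells: 10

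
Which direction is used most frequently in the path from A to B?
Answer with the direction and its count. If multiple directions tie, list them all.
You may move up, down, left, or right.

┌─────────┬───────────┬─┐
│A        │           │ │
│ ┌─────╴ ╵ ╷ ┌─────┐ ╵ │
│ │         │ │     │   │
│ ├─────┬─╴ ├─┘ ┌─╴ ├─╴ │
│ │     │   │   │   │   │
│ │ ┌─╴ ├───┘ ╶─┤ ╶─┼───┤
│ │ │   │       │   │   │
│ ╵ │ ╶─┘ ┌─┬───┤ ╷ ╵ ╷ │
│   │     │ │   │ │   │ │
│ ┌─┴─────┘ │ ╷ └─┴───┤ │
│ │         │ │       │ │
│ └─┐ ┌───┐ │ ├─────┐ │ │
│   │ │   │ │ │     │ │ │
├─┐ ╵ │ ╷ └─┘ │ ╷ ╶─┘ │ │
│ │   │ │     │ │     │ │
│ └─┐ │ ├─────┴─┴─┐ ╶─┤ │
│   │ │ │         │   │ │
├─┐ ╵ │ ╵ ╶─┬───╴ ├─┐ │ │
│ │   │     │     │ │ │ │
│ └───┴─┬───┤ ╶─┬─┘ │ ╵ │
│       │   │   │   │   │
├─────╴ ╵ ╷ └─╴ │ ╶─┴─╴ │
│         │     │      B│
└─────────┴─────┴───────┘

Directions: down, down, down, down, right, up, up, right, right, down, left, down, right, right, up, right, right, up, right, up, right, right, down, left, down, right, down, right, up, right, down, down, down, down, down, down, down, down
Counts: {'down': 17, 'right': 13, 'up': 6, 'left': 2}
Most common: down (17 times)

Solution:

┌─────────┬───────────┬─┐
│A        │           │ │
│ ┌─────╴ ╵ ╷ ┌─────┐ ╵ │
│↓│         │ │↱ → ↓│   │
│ ├─────┬─╴ ├─┘ ┌─╴ ├─╴ │
│↓│↱ → ↓│   │↱ ↑│↓ ↲│   │
│ │ ┌─╴ ├───┘ ╶─┤ ╶─┼───┤
│↓│↑│↓ ↲│↱ → ↑  │↳ ↓│↱ ↓│
│ ╵ │ ╶─┘ ┌─┬───┤ ╷ ╵ ╷ │
│↳ ↑│↳ → ↑│ │   │ │↳ ↑│↓│
│ ┌─┴─────┘ │ ╷ └─┴───┤ │
│ │         │ │       │↓│
│ └─┐ ┌───┐ │ ├─────┐ │ │
│   │ │   │ │ │     │ │↓│
├─┐ ╵ │ ╷ └─┘ │ ╷ ╶─┘ │ │
│ │   │ │     │ │     │↓│
│ └─┐ │ ├─────┴─┴─┐ ╶─┤ │
│   │ │ │         │   │↓│
├─┐ ╵ │ ╵ ╶─┬───╴ ├─┐ │ │
│ │   │     │     │ │ │↓│
│ └───┴─┬───┤ ╶─┬─┘ │ ╵ │
│       │   │   │   │  ↓│
├─────╴ ╵ ╷ └─╴ │ ╶─┴─╴ │
│         │     │      B│
└─────────┴─────┴───────┘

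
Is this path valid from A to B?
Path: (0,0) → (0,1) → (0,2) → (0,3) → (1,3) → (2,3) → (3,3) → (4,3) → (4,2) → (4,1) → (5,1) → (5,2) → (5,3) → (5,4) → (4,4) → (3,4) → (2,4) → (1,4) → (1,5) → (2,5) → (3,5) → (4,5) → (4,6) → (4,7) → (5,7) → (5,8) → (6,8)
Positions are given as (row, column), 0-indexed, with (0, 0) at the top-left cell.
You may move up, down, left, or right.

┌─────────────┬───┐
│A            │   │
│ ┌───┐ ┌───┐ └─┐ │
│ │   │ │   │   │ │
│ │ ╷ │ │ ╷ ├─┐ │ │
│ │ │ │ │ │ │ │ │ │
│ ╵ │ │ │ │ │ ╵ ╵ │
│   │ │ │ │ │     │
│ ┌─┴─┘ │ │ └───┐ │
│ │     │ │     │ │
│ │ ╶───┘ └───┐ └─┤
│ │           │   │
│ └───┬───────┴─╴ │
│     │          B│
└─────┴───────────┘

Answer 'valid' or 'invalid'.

Checking path validity:
Result: All consecutive moves are passable.

valid

Correct solution:

┌─────────────┬───┐
│A → → ↓      │   │
│ ┌───┐ ┌───┐ └─┐ │
│ │   │↓│↱ ↓│   │ │
│ │ ╷ │ │ ╷ ├─┐ │ │
│ │ │ │↓│↑│↓│ │ │ │
│ ╵ │ │ │ │ │ ╵ ╵ │
│   │ │↓│↑│↓│     │
│ ┌─┴─┘ │ │ └───┐ │
│ │↓ ← ↲│↑│↳ → ↓│ │
│ │ ╶───┘ └───┐ └─┤
│ │↳ → → ↑    │↳ ↓│
│ └───┬───────┴─╴ │
│     │          B│
└─────┴───────────┘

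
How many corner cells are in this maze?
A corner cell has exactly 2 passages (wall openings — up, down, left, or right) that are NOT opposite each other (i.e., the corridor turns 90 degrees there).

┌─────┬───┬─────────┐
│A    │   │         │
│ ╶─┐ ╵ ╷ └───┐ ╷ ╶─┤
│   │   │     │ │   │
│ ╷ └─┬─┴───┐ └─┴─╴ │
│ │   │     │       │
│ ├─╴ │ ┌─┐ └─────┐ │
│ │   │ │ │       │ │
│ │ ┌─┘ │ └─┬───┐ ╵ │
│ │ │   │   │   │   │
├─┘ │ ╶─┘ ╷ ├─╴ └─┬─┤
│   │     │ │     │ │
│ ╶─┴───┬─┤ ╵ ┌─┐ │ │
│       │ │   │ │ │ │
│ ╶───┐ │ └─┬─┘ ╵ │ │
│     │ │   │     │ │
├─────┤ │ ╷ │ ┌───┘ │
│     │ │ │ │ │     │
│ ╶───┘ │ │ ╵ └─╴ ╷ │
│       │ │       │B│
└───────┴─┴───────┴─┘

Counting corner cells (2 non-opposite passages):
Total corners: 44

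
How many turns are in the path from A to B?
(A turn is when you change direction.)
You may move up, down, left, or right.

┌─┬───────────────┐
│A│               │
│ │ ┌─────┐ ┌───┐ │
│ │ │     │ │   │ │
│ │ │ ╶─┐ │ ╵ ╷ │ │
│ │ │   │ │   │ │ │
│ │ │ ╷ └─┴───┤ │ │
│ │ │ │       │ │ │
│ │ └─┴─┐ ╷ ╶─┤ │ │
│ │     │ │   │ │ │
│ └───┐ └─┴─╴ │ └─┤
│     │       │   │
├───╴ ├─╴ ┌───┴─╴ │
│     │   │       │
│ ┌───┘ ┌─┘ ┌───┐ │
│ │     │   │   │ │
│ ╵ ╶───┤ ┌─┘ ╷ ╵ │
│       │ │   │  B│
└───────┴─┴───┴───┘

Directions: down, down, down, down, down, right, right, down, left, left, down, down, right, up, right, right, up, right, up, left, up, left, left, up, up, up, up, right, right, right, right, down, down, right, up, right, down, down, down, down, right, down, down, down
Number of turns: 22

Solution:

┌─┬───────────────┐
│A│↱ → → → ↓      │
│ │ ┌─────┐ ┌───┐ │
│↓│↑│     │↓│↱ ↓│ │
│ │ │ ╶─┐ │ ╵ ╷ │ │
│↓│↑│   │ │↳ ↑│↓│ │
│ │ │ ╷ └─┴───┤ │ │
│↓│↑│ │       │↓│ │
│ │ └─┴─┐ ╷ ╶─┤ │ │
│↓│↑ ← ↰│ │   │↓│ │
│ └───┐ └─┴─╴ │ └─┤
│↳ → ↓│↑ ↰    │↳ ↓│
├───╴ ├─╴ ┌───┴─╴ │
│↓ ← ↲│↱ ↑│      ↓│
│ ┌───┘ ┌─┘ ┌───┐ │
│↓│↱ → ↑│   │   │↓│
│ ╵ ╶───┤ ┌─┘ ╷ ╵ │
│↳ ↑    │ │   │  B│
└───────┴─┴───┴───┘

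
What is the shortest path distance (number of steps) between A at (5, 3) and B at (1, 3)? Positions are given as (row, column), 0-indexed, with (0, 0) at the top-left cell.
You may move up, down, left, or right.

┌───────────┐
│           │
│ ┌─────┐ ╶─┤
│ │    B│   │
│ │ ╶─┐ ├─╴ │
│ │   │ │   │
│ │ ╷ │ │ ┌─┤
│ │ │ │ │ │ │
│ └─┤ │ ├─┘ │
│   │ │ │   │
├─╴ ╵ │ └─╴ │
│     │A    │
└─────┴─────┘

Finding path from (5, 3) to (1, 3):
Path: (5,3) → (4,3) → (3,3) → (2,3) → (1,3)
Distance: 4 steps

Solution:

┌───────────┐
│           │
│ ┌─────┐ ╶─┤
│ │    B│   │
│ │ ╶─┐ ├─╴ │
│ │   │↑│   │
│ │ ╷ │ │ ┌─┤
│ │ │ │↑│ │ │
│ └─┤ │ ├─┘ │
│   │ │↑│   │
├─╴ ╵ │ └─╴ │
│     │A    │
└─────┴─────┘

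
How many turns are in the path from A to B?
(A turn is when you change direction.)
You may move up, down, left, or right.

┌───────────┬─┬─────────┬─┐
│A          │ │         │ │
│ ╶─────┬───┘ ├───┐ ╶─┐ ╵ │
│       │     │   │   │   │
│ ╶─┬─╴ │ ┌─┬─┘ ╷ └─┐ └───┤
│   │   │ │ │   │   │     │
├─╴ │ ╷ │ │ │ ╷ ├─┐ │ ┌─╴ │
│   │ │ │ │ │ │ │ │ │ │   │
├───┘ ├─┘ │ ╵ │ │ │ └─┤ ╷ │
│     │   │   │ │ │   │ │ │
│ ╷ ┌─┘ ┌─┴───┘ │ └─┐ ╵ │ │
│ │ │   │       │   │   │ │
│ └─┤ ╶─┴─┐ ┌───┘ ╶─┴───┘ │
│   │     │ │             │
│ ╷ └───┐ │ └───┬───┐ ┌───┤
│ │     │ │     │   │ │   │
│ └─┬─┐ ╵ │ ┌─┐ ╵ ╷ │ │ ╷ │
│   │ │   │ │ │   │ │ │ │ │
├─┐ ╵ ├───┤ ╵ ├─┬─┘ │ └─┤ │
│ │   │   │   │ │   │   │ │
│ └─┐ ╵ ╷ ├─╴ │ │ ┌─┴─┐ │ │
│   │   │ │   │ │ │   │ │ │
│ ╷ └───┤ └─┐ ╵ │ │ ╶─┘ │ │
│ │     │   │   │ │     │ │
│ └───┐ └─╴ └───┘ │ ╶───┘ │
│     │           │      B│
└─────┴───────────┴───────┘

Directions: down, right, right, right, down, left, down, down, left, left, down, down, down, down, right, down, right, down, right, up, right, down, down, right, down, right, right, right, up, up, up, right, up, up, left, down, left, up, left, left, up, up, right, right, up, up, up, up, right, down, right, down, down, right, down, right, up, up, right, down, down, down, left, left, down, down, down, right, down, down, left, left, down, right, right, right
Number of turns: 45

Solution:

┌───────────┬─┬─────────┬─┐
│A          │ │         │ │
│ ╶─────┬───┘ ├───┐ ╶─┐ ╵ │
│↳ → → ↓│     │↱ ↓│   │   │
│ ╶─┬─╴ │ ┌─┬─┘ ╷ └─┐ └───┤
│   │↓ ↲│ │ │  ↑│↳ ↓│     │
├─╴ │ ╷ │ │ │ ╷ ├─┐ │ ┌─╴ │
│   │↓│ │ │ │ │↑│ │↓│ │↱ ↓│
├───┘ ├─┘ │ ╵ │ │ │ └─┤ ╷ │
│↓ ← ↲│   │   │↑│ │↳ ↓│↑│↓│
│ ╷ ┌─┘ ┌─┴───┘ │ └─┐ ╵ │ │
│↓│ │   │  ↱ → ↑│   │↳ ↑│↓│
│ └─┤ ╶─┴─┐ ┌───┘ ╶─┴───┘ │
│↓  │     │↑│        ↓ ← ↲│
│ ╷ └───┐ │ └───┬───┐ ┌───┤
│↓│     │ │↑ ← ↰│↓ ↰│↓│   │
│ └─┬─┐ ╵ │ ┌─┐ ╵ ╷ │ │ ╷ │
│↳ ↓│ │   │ │ │↑ ↲│↑│↓│ │ │
├─┐ ╵ ├───┤ ╵ ├─┬─┘ │ └─┤ │
│ │↳ ↓│↱ ↓│   │ │↱ ↑│↳ ↓│ │
│ └─┐ ╵ ╷ ├─╴ │ │ ┌─┴─┐ │ │
│   │↳ ↑│↓│   │ │↑│   │↓│ │
│ ╷ └───┤ └─┐ ╵ │ │ ╶─┘ │ │
│ │     │↳ ↓│   │↑│↓ ← ↲│ │
│ └───┐ └─╴ └───┘ │ ╶───┘ │
│     │    ↳ → → ↑│↳ → → B│
└─────┴───────────┴───────┘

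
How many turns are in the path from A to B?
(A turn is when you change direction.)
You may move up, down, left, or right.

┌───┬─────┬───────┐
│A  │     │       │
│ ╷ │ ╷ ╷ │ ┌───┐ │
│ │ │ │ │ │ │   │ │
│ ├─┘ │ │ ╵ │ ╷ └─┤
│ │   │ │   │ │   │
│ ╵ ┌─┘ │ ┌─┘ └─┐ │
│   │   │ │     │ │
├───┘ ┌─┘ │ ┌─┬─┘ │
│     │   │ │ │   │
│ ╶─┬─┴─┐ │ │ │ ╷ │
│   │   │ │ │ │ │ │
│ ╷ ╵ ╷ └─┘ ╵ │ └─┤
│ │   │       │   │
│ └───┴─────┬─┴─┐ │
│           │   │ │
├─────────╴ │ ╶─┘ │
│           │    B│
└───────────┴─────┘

Directions: down, down, down, right, up, right, up, up, right, down, down, down, left, down, left, left, down, right, down, right, up, right, down, right, right, up, up, up, right, up, up, right, down, right, down, down, left, down, down, right, down, down
Number of turns: 28

Solution:

┌───┬─────┬───────┐
│A  │↱ ↓  │       │
│ ╷ │ ╷ ╷ │ ┌───┐ │
│↓│ │↑│↓│ │ │↱ ↓│ │
│ ├─┘ │ │ ╵ │ ╷ └─┤
│↓│↱ ↑│↓│   │↑│↳ ↓│
│ ╵ ┌─┘ │ ┌─┘ └─┐ │
│↳ ↑│↓ ↲│ │↱ ↑  │↓│
├───┘ ┌─┘ │ ┌─┬─┘ │
│↓ ← ↲│   │↑│ │↓ ↲│
│ ╶─┬─┴─┐ │ │ │ ╷ │
│↳ ↓│↱ ↓│ │↑│ │↓│ │
│ ╷ ╵ ╷ └─┘ ╵ │ └─┤
│ │↳ ↑│↳ → ↑  │↳ ↓│
│ └───┴─────┬─┴─┐ │
│           │   │↓│
├─────────╴ │ ╶─┘ │
│           │    B│
└───────────┴─────┘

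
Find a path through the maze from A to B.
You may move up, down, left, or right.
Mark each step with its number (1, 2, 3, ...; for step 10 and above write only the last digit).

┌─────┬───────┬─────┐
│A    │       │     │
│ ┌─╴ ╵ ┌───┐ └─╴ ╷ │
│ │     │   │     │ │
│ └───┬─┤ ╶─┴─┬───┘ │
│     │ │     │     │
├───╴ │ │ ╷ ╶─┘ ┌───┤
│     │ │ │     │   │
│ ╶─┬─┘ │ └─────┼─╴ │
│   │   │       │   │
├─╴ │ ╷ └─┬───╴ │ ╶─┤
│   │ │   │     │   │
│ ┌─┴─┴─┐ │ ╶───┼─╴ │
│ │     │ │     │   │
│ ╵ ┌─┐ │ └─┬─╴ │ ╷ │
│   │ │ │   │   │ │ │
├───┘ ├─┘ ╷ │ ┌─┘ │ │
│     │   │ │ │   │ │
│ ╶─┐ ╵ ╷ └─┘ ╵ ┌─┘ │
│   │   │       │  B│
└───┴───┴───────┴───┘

Finding the shortest path through the maze:
Path length: 46 steps
Directions: right → right → down → right → up → right → right → right → down → right → right → up → right → down → down → left → left → down → left → left → up → left → down → down → right → right → right → down → left → left → down → right → right → down → left → down → down → right → up → right → up → up → right → down → down → down

Solution:

┌─────┬───────┬─────┐
│A 1 2│5 6 7 8│  2 3│
│ ┌─╴ ╵ ┌───┐ └─╴ ╷ │
│ │  3 4│   │9 0 1│4│
│ └───┬─┤ ╶─┴─┬───┘ │
│     │ │2 1  │7 6 5│
├───╴ │ │ ╷ ╶─┘ ┌───┤
│     │ │3│0 9 8│   │
│ ╶─┬─┘ │ └─────┼─╴ │
│   │   │4 5 6 7│   │
├─╴ │ ╷ └─┬───╴ │ ╶─┤
│   │ │   │0 9 8│   │
│ ┌─┴─┴─┐ │ ╶───┼─╴ │
│ │     │ │1 2 3│2 3│
│ ╵ ┌─┐ │ └─┬─╴ │ ╷ │
│   │ │ │   │5 4│1│4│
├───┘ ├─┘ ╷ │ ┌─┘ │ │
│     │   │ │6│9 0│5│
│ ╶─┐ ╵ ╷ └─┘ ╵ ┌─┘ │
│   │   │    7 8│  B│
└───┴───┴───────┴───┘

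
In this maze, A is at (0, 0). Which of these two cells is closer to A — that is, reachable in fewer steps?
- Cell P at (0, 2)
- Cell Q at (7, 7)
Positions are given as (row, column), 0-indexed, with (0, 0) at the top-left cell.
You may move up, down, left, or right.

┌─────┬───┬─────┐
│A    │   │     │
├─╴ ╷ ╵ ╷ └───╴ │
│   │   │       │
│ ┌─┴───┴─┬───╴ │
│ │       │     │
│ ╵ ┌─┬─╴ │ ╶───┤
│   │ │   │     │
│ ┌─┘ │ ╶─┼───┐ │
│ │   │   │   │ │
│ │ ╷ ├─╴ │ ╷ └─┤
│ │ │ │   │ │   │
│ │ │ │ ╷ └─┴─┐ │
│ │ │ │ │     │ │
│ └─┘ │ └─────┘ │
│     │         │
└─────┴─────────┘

Shortest path A → P at (0, 2): 2 steps
Shortest path A → Q at (7, 7): 22 steps

P is closer (2 steps vs 22 steps).

Path to P:

┌─────┬───┬─────┐
│A → P│   │     │
├─╴ ╷ ╵ ╷ └───╴ │
│   │   │       │
│ ┌─┴───┴─┬───╴ │
│ │       │     │
│ ╵ ┌─┬─╴ │ ╶───┤
│   │ │   │     │
│ ┌─┘ │ ╶─┼───┐ │
│ │   │   │   │ │
│ │ ╷ ├─╴ │ ╷ └─┤
│ │ │ │   │ │   │
│ │ │ │ ╷ └─┴─┐ │
│ │ │ │ │     │ │
│ └─┘ │ └─────┘ │
│     │         │
└─────┴─────────┘

Path to Q:

┌─────┬───┬─────┐
│A ↓  │   │     │
├─╴ ╷ ╵ ╷ └───╴ │
│↓ ↲│   │       │
│ ┌─┴───┴─┬───╴ │
│↓│↱ → → ↓│     │
│ ╵ ┌─┬─╴ │ ╶───┤
│↳ ↑│ │↓ ↲│     │
│ ┌─┘ │ ╶─┼───┐ │
│ │   │↳ ↓│   │ │
│ │ ╷ ├─╴ │ ╷ └─┤
│ │ │ │↓ ↲│ │   │
│ │ │ │ ╷ └─┴─┐ │
│ │ │ │↓│     │ │
│ └─┘ │ └─────┘ │
│     │↳ → → → Q│
└─────┴─────────┘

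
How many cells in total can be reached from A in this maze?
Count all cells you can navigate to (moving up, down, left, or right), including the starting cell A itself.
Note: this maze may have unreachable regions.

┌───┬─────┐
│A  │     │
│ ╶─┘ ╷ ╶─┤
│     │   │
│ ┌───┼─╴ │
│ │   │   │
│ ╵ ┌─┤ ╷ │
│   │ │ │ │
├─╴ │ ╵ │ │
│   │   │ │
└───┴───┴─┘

Using BFS/flood-fill to find all reachable cells from A:
Maze size: 5 × 5 = 25 total cells
All cells are reachable — the maze is fully connected.
Reachable cells: 25

Reachable region (· marks reachable cells):

┌───┬─────┐
│A ·│· · ·│
│ ╶─┘ ╷ ╶─┤
│· · ·│· ·│
│ ┌───┼─╴ │
│·│· ·│· ·│
│ ╵ ┌─┤ ╷ │
│· ·│·│·│·│
├─╴ │ ╵ │ │
│· ·│· ·│·│
└───┴───┴─┘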